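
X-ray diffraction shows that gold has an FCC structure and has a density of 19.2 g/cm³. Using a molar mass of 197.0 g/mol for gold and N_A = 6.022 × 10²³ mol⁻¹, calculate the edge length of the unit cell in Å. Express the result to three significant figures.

4.08 Å

With Z = 4 atoms per FCC cell, a³ = Z·M/(N_A·ρ) = 4 × 197.0 / (6.022 × 10²³ × 19.20 g/cm³) = 6.815 × 10^-23 cm³.
a = (6.815 × 10^-23)^(1/3) = 4.085 × 10^-8 cm = 4.08 Å.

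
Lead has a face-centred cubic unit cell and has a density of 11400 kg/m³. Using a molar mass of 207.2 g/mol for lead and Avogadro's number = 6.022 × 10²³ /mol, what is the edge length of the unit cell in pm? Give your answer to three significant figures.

494 pm

With Z = 4 atoms per FCC cell, a³ = Z·M/(N_A·ρ) = 4 × 207.2 / (6.022 × 10²³ × 11.40 g/cm³) = 1.207 × 10^-22 cm³.
a = (1.207 × 10^-22)^(1/3) = 4.942 × 10^-8 cm = 494 pm.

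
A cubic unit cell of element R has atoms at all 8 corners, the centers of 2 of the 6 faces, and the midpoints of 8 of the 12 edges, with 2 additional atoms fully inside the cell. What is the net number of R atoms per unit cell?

Corner atoms are shared by 8 cells (1/8 each), face atoms by 2 (1/2 each), edge atoms by 4 (1/4 each), interior atoms are unshared.
Net atoms = 8 × 1/8 + 2 × 1/2 + 8 × 1/4 + 2 = 1 + 1 + 2 + 2 = 6.

6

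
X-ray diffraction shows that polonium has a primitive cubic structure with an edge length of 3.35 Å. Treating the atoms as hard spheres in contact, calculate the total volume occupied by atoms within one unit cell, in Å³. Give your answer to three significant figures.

19.7 Å³

In a simple cubic lattice atoms touch along the cell edge, so a = 2r, so r = 0.5000a = 1.675 Å.
V_atoms = Z × (4/3)πr³ = 1 × (4/3)π × (1.675)³ = 19.7 Å³.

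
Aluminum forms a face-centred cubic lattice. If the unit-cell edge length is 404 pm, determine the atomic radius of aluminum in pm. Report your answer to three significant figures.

143 pm

In an FCC lattice, atoms touch along the face diagonal, so √2·a = 4r.
r = √2·a/4 = 1.4142 × 404 / 4 = 143 pm.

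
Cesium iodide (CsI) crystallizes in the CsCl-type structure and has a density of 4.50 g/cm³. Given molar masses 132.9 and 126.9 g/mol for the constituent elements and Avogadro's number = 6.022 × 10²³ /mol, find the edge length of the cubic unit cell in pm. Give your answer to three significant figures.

M(CsI) = 259.8 g/mol; Z = 1 formula unit per cell.
a³ = Z·M/(N_A·ρ) = 1 × 259.8 / (6.022 × 10²³ × 4.50) = 9.587 × 10^-23 cm³, so a = 4.577 × 10^-8 cm = 458 pm.

458 pm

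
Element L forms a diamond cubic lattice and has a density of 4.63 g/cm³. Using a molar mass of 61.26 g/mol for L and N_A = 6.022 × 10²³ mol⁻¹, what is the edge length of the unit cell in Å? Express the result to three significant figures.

5.60 Å

With Z = 8 atoms per diamond cubic cell, a³ = Z·M/(N_A·ρ) = 8 × 61.26 / (6.022 × 10²³ × 4.630 g/cm³) = 1.758 × 10^-22 cm³.
a = (1.758 × 10^-22)^(1/3) = 5.602 × 10^-8 cm = 5.60 Å.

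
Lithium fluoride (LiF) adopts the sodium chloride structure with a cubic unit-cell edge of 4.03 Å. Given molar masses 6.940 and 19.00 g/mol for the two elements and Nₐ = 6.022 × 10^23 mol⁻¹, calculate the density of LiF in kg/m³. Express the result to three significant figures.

The sodium chloride structure contains Z = 4 formula units per cell; M(LiF) = 6.940 + 19.00 = 25.94 g/mol.
a³ = (4.030 × 10^-8 cm)³ = 6.545 × 10^-23 cm³.
ρ = 4 × 25.94 / (6.022 × 10²³ × 6.545 × 10^-23) = 2.633 g/cm³ = 2630 kg/m³.

2630 kg/m³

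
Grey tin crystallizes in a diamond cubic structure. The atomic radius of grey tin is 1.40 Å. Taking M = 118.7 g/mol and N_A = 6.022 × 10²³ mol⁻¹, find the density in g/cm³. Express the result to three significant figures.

5.83 g/cm³

In a diamond cubic lattice, nearest neighbors lie along the body diagonal with √3·a = 8r, giving a = 6.466 Å = 6.466 × 10^-8 cm.
With Z = 8, ρ = Z·M/(N_A·a³) = 8 × 118.7 / (6.022 × 10²³ × 2.704 × 10^-22) = 5.832 g/cm³.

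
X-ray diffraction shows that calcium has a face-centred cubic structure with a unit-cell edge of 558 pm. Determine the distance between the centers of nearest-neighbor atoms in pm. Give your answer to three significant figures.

395 pm

In an FCC structure, atoms touch along the face diagonal, so √2·a = 4r; the nearest-neighbor distance equals 2r = 0.7071·a.
d = 0.7071 × 558 = 395 pm.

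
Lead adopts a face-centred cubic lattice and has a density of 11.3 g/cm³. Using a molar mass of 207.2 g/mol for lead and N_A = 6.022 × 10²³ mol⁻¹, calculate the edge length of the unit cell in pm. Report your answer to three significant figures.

496 pm

With Z = 4 atoms per FCC cell, a³ = Z·M/(N_A·ρ) = 4 × 207.2 / (6.022 × 10²³ × 11.30 g/cm³) = 1.218 × 10^-22 cm³.
a = (1.218 × 10^-22)^(1/3) = 4.957 × 10^-8 cm = 496 pm.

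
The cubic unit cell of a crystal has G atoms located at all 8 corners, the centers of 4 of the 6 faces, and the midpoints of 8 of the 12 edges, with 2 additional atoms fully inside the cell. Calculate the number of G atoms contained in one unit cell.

7

Corner atoms are shared by 8 cells (1/8 each), face atoms by 2 (1/2 each), edge atoms by 4 (1/4 each), interior atoms are unshared.
Net atoms = 8 × 1/8 + 4 × 1/2 + 8 × 1/4 + 2 = 1 + 2 + 2 + 2 = 7.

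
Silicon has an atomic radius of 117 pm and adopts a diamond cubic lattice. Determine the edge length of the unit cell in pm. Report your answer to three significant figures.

In a diamond cubic lattice, nearest neighbors lie along the body diagonal with √3·a = 8r.
a = 8r/√3 = 8 × 117 / 1.7321 = 540 pm.

540 pm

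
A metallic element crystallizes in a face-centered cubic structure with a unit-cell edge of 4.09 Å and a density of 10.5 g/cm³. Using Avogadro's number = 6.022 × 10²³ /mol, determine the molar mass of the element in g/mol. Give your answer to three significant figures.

108 g/mol

An FCC cell has Z = 4 atoms; a = 4.090 × 10^-8 cm.
M = ρ·N_A·a³/Z = 10.5 × 6.022 × 10²³ × 6.842 × 10^-23 / 4 = 108 g/mol.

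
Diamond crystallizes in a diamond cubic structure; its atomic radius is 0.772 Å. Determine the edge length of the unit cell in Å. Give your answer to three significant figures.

In a diamond cubic lattice, nearest neighbors lie along the body diagonal with √3·a = 8r.
a = 8r/√3 = 8 × 0.772 / 1.7321 = 3.57 Å.

3.57 Å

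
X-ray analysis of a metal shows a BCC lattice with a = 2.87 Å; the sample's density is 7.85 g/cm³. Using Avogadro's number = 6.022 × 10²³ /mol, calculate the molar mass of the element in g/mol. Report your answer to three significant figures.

55.9 g/mol

A BCC cell has Z = 2 atoms; a = 2.870 × 10^-8 cm.
M = ρ·N_A·a³/Z = 7.85 × 6.022 × 10²³ × 2.364 × 10^-23 / 2 = 55.9 g/mol.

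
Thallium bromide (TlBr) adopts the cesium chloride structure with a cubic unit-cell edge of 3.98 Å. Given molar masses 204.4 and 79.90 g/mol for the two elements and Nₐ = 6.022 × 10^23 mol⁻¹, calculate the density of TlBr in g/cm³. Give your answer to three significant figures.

The cesium chloride structure contains Z = 1 formula unit per cell; M(TlBr) = 204.4 + 79.90 = 284.3 g/mol.
a³ = (3.980 × 10^-8 cm)³ = 6.304 × 10^-23 cm³.
ρ = 1 × 284.3 / (6.022 × 10²³ × 6.304 × 10^-23) = 7.488 g/cm³.

7.49 g/cm³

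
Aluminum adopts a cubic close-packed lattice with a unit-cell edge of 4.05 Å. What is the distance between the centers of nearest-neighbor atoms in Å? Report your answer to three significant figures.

2.86 Å

In an FCC structure, atoms touch along the face diagonal, so √2·a = 4r; the nearest-neighbor distance equals 2r = 0.7071·a.
d = 0.7071 × 4.05 = 2.86 Å.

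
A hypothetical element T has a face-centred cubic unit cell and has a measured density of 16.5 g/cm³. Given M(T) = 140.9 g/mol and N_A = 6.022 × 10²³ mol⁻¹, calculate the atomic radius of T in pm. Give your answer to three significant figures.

For an FCC cell (Z = 4), a³ = Z·M/(N_A·ρ) = 4 × 140.9 / (6.022 × 10²³ × 16.50) = 5.672 × 10^-23 cm³, so a = 3.842 × 10^-8 cm = 384.2 pm.
Atoms touch along the face diagonal, so √2·a = 4r, so r = 0.3536 × a = 136 pm.

136 pm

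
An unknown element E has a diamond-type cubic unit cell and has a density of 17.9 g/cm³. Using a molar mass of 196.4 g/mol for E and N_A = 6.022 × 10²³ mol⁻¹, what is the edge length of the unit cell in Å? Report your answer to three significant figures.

5.26 Å

With Z = 8 atoms per diamond cubic cell, a³ = Z·M/(N_A·ρ) = 8 × 196.4 / (6.022 × 10²³ × 17.90 g/cm³) = 1.458 × 10^-22 cm³.
a = (1.458 × 10^-22)^(1/3) = 5.263 × 10^-8 cm = 5.26 Å.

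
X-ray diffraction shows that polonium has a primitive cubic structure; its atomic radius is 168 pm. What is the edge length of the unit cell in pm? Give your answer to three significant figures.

336 pm

In a simple cubic lattice, atoms touch along the cell edge, so a = 2r.
a = 2r = 2 × 168 = 336 pm.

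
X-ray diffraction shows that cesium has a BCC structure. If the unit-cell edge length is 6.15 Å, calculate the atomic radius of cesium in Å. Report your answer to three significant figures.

2.66 Å

In a BCC lattice, atoms touch along the body diagonal, so √3·a = 4r.
r = √3·a/4 = 1.7321 × 6.15 / 4 = 2.66 Å.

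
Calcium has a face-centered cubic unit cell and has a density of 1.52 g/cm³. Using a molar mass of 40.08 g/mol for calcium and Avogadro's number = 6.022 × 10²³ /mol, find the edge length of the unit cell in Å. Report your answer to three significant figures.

5.60 Å

With Z = 4 atoms per FCC cell, a³ = Z·M/(N_A·ρ) = 4 × 40.08 / (6.022 × 10²³ × 1.520 g/cm³) = 1.751 × 10^-22 cm³.
a = (1.751 × 10^-22)^(1/3) = 5.595 × 10^-8 cm = 5.60 Å.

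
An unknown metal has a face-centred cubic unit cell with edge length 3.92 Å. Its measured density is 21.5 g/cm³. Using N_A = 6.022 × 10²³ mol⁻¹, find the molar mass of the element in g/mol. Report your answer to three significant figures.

195 g/mol

An FCC cell has Z = 4 atoms; a = 3.920 × 10^-8 cm.
M = ρ·N_A·a³/Z = 21.5 × 6.022 × 10²³ × 6.024 × 10^-23 / 4 = 195 g/mol.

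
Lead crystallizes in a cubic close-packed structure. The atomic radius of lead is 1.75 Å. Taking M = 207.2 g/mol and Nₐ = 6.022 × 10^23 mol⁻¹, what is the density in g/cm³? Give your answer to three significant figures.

11.3 g/cm³

In an FCC lattice, atoms touch along the face diagonal, so √2·a = 4r, giving a = 4.950 Å = 4.950 × 10^-8 cm.
With Z = 4, ρ = Z·M/(N_A·a³) = 4 × 207.2 / (6.022 × 10²³ × 1.213 × 10^-22) = 11.35 g/cm³.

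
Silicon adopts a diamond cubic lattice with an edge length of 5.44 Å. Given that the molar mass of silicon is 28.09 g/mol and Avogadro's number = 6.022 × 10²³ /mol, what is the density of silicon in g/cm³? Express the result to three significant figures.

2.32 g/cm³

A diamond cubic unit cell contains Z = 8 atoms.
Cell volume: a³ = (5.44 Å)³ = (5.440 × 10^-8 cm)³ = 1.610 × 10^-22 cm³.
ρ = Z·M/(N_A·a³) = 8 × 28.09 / (6.022 × 10²³ × 1.610 × 10^-22) = 2.318 g/cm³.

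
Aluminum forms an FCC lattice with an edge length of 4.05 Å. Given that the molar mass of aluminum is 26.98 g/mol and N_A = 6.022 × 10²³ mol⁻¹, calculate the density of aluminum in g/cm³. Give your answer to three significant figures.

An FCC unit cell contains Z = 4 atoms.
Cell volume: a³ = (4.05 Å)³ = (4.050 × 10^-8 cm)³ = 6.643 × 10^-23 cm³.
ρ = Z·M/(N_A·a³) = 4 × 26.98 / (6.022 × 10²³ × 6.643 × 10^-23) = 2.698 g/cm³.

2.70 g/cm³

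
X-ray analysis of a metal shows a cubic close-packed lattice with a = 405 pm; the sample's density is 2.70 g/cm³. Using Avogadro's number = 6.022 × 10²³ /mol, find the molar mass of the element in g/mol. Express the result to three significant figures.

An FCC cell has Z = 4 atoms; a = 4.050 × 10^-8 cm.
M = ρ·N_A·a³/Z = 2.70 × 6.022 × 10²³ × 6.643 × 10^-23 / 4 = 27.0 g/mol.

27.0 g/mol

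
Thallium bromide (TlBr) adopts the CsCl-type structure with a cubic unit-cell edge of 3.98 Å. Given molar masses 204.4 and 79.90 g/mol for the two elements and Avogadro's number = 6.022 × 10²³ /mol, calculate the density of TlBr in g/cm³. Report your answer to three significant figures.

The CsCl-type structure contains Z = 1 formula unit per cell; M(TlBr) = 204.4 + 79.90 = 284.3 g/mol.
a³ = (3.980 × 10^-8 cm)³ = 6.304 × 10^-23 cm³.
ρ = 1 × 284.3 / (6.022 × 10²³ × 6.304 × 10^-23) = 7.488 g/cm³.

7.49 g/cm³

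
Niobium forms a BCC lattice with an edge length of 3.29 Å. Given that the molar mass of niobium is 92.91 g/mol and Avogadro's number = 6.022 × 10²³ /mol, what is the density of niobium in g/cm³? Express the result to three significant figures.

A BCC unit cell contains Z = 2 atoms.
Cell volume: a³ = (3.29 Å)³ = (3.290 × 10^-8 cm)³ = 3.561 × 10^-23 cm³.
ρ = Z·M/(N_A·a³) = 2 × 92.91 / (6.022 × 10²³ × 3.561 × 10^-23) = 8.665 g/cm³.

8.66 g/cm³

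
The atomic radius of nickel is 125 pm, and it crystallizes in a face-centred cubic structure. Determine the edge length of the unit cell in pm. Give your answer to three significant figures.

354 pm

In an FCC lattice, atoms touch along the face diagonal, so √2·a = 4r.
a = 4r/√2 = 4 × 125 / 1.4142 = 354 pm.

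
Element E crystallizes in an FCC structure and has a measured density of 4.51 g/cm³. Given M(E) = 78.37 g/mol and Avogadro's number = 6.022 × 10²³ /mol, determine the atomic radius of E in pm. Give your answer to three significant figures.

172 pm

For an FCC cell (Z = 4), a³ = Z·M/(N_A·ρ) = 4 × 78.37 / (6.022 × 10²³ × 4.510) = 1.154 × 10^-22 cm³, so a = 4.869 × 10^-8 cm = 486.9 pm.
Atoms touch along the face diagonal, so √2·a = 4r, so r = 0.3536 × a = 172 pm.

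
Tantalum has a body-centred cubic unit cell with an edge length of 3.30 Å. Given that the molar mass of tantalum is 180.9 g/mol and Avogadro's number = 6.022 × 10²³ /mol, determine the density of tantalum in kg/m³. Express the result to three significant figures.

A BCC unit cell contains Z = 2 atoms.
Cell volume: a³ = (3.30 Å)³ = (3.300 × 10^-8 cm)³ = 3.594 × 10^-23 cm³.
ρ = Z·M/(N_A·a³) = 2 × 180.9 / (6.022 × 10²³ × 3.594 × 10^-23) = 16.72 g/cm³ = 16700 kg/m³.

16700 kg/m³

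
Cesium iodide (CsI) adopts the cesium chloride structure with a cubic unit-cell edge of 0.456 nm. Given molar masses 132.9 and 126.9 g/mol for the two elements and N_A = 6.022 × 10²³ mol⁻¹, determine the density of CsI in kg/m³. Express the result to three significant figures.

4550 kg/m³

The cesium chloride structure contains Z = 1 formula unit per cell; M(CsI) = 132.9 + 126.9 = 259.8 g/mol.
a³ = (4.560 × 10^-8 cm)³ = 9.482 × 10^-23 cm³.
ρ = 1 × 259.8 / (6.022 × 10²³ × 9.482 × 10^-23) = 4.550 g/cm³ = 4550 kg/m³.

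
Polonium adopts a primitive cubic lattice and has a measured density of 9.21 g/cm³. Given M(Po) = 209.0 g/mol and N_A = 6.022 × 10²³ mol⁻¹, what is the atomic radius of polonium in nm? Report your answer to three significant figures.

0.168 nm

For a simple cubic cell (Z = 1), a³ = Z·M/(N_A·ρ) = 1 × 209.0 / (6.022 × 10²³ × 9.210) = 3.768 × 10^-23 cm³, so a = 3.353 × 10^-8 cm = 0.3353 nm.
Atoms touch along the cell edge, so a = 2r, so r = 0.5000 × a = 0.168 nm.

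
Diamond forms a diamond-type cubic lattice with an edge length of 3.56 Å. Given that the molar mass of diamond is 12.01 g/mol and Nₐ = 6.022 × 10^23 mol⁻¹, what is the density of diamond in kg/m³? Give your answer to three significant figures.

A diamond cubic unit cell contains Z = 8 atoms.
Cell volume: a³ = (3.56 Å)³ = (3.560 × 10^-8 cm)³ = 4.512 × 10^-23 cm³.
ρ = Z·M/(N_A·a³) = 8 × 12.01 / (6.022 × 10²³ × 4.512 × 10^-23) = 3.536 g/cm³ = 3540 kg/m³.

3540 kg/m³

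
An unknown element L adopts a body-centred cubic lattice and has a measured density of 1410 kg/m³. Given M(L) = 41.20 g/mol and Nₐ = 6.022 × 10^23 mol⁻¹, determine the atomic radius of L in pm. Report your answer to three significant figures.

199 pm

For a BCC cell (Z = 2), a³ = Z·M/(N_A·ρ) = 2 × 41.20 / (6.022 × 10²³ × 1.410) = 9.704 × 10^-23 cm³, so a = 4.595 × 10^-8 cm = 459.5 pm.
Atoms touch along the body diagonal, so √3·a = 4r, so r = 0.4330 × a = 199 pm.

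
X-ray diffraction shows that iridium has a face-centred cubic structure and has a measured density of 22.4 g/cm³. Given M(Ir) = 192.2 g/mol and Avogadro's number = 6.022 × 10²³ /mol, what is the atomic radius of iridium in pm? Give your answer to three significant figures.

136 pm

For an FCC cell (Z = 4), a³ = Z·M/(N_A·ρ) = 4 × 192.2 / (6.022 × 10²³ × 22.40) = 5.699 × 10^-23 cm³, so a = 3.848 × 10^-8 cm = 384.8 pm.
Atoms touch along the face diagonal, so √2·a = 4r, so r = 0.3536 × a = 136 pm.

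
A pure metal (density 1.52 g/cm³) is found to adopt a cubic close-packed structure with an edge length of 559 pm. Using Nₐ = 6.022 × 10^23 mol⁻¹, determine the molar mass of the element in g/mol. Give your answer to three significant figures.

40.0 g/mol

An FCC cell has Z = 4 atoms; a = 5.590 × 10^-8 cm.
M = ρ·N_A·a³/Z = 1.52 × 6.022 × 10²³ × 1.747 × 10^-22 / 4 = 40.0 g/mol.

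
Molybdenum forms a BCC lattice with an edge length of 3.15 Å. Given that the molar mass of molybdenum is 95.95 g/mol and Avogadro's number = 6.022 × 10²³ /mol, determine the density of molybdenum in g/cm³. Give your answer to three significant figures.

A BCC unit cell contains Z = 2 atoms.
Cell volume: a³ = (3.15 Å)³ = (3.150 × 10^-8 cm)³ = 3.126 × 10^-23 cm³.
ρ = Z·M/(N_A·a³) = 2 × 95.95 / (6.022 × 10²³ × 3.126 × 10^-23) = 10.20 g/cm³.

10.2 g/cm³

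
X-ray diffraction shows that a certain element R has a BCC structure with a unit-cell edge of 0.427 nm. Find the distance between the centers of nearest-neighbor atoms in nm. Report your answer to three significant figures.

0.370 nm

In a BCC structure, atoms touch along the body diagonal, so √3·a = 4r; the nearest-neighbor distance equals 2r = 0.8660·a.
d = 0.8660 × 0.427 = 0.370 nm.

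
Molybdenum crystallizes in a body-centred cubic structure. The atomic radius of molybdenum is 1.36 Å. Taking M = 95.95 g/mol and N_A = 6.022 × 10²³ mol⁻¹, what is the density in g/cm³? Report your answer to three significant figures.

10.3 g/cm³

In a BCC lattice, atoms touch along the body diagonal, so √3·a = 4r, giving a = 3.141 Å = 3.141 × 10^-8 cm.
With Z = 2, ρ = Z·M/(N_A·a³) = 2 × 95.95 / (6.022 × 10²³ × 3.098 × 10^-23) = 10.29 g/cm³.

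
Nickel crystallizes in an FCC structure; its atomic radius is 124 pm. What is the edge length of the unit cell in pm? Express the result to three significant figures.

351 pm

In an FCC lattice, atoms touch along the face diagonal, so √2·a = 4r.
a = 4r/√2 = 4 × 124 / 1.4142 = 351 pm.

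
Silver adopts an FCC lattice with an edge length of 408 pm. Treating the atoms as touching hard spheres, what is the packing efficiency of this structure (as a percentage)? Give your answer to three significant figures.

74.0%

In an FCC lattice atoms touch along the face diagonal, so √2·a = 4r, so r = 0.3536a = 144.2 pm.
Packing fraction = Z·(4/3)πr³ / a³ = 4 × (4/3)π × (144.2)³ / (408)³ = 0.7405 = 74.0%.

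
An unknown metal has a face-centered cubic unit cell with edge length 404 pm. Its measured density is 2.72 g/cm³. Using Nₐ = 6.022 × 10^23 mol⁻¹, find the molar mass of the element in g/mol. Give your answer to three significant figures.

27.0 g/mol

An FCC cell has Z = 4 atoms; a = 4.040 × 10^-8 cm.
M = ρ·N_A·a³/Z = 2.72 × 6.022 × 10²³ × 6.594 × 10^-23 / 4 = 27.0 g/mol.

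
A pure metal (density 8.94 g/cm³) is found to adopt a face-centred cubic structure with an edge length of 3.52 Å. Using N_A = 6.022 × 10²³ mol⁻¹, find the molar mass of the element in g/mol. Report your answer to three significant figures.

58.7 g/mol

An FCC cell has Z = 4 atoms; a = 3.520 × 10^-8 cm.
M = ρ·N_A·a³/Z = 8.94 × 6.022 × 10²³ × 4.361 × 10^-23 / 4 = 58.7 g/mol.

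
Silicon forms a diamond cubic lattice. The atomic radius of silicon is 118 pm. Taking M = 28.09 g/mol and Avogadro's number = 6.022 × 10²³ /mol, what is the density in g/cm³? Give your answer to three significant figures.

2.30 g/cm³

In a diamond cubic lattice, nearest neighbors lie along the body diagonal with √3·a = 8r, giving a = 545.0 pm = 5.450 × 10^-8 cm.
With Z = 8, ρ = Z·M/(N_A·a³) = 8 × 28.09 / (6.022 × 10²³ × 1.619 × 10^-22) = 2.305 g/cm³.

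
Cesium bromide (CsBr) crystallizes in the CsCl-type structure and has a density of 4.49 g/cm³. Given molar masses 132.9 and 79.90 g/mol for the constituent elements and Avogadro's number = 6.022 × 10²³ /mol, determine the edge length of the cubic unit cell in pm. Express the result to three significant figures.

M(CsBr) = 212.8 g/mol; Z = 1 formula unit per cell.
a³ = Z·M/(N_A·ρ) = 1 × 212.8 / (6.022 × 10²³ × 4.49) = 7.870 × 10^-23 cm³, so a = 4.285 × 10^-8 cm = 429 pm.

429 pm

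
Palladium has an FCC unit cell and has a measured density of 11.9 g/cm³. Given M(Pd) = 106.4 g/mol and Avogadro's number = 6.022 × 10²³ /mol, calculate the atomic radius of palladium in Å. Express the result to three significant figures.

1.38 Å

For an FCC cell (Z = 4), a³ = Z·M/(N_A·ρ) = 4 × 106.4 / (6.022 × 10²³ × 11.90) = 5.939 × 10^-23 cm³, so a = 3.902 × 10^-8 cm = 3.902 Å.
Atoms touch along the face diagonal, so √2·a = 4r, so r = 0.3536 × a = 1.38 Å.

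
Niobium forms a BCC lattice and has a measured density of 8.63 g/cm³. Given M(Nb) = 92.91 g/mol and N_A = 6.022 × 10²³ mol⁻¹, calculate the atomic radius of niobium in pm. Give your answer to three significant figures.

143 pm

For a BCC cell (Z = 2), a³ = Z·M/(N_A·ρ) = 2 × 92.91 / (6.022 × 10²³ × 8.630) = 3.576 × 10^-23 cm³, so a = 3.294 × 10^-8 cm = 329.4 pm.
Atoms touch along the body diagonal, so √3·a = 4r, so r = 0.4330 × a = 143 pm.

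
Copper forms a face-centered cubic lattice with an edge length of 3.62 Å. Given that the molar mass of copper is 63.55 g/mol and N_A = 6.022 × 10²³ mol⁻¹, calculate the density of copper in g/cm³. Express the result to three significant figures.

8.90 g/cm³

An FCC unit cell contains Z = 4 atoms.
Cell volume: a³ = (3.62 Å)³ = (3.620 × 10^-8 cm)³ = 4.744 × 10^-23 cm³.
ρ = Z·M/(N_A·a³) = 4 × 63.55 / (6.022 × 10²³ × 4.744 × 10^-23) = 8.898 g/cm³.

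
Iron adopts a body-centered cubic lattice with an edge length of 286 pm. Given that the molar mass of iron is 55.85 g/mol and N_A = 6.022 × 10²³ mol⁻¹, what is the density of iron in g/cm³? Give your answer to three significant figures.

7.93 g/cm³

A BCC unit cell contains Z = 2 atoms.
Cell volume: a³ = (286 pm)³ = (2.860 × 10^-8 cm)³ = 2.339 × 10^-23 cm³.
ρ = Z·M/(N_A·a³) = 2 × 55.85 / (6.022 × 10²³ × 2.339 × 10^-23) = 7.929 g/cm³.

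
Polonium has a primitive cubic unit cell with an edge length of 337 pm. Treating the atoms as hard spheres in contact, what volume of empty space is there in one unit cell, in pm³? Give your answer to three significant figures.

In a simple cubic lattice atoms touch along the cell edge, so a = 2r, so r = 0.5000a = 168.5 pm.
V_cell = a³ = 3.827 × 10^7 pm³; V_atoms = 1 × (4/3)πr³ = 2.004 × 10^7 pm³.
Empty space = 3.827 × 10^7 − 2.004 × 10^7 = 1.82 × 10^7 pm³.

1.82 × 10^7 pm³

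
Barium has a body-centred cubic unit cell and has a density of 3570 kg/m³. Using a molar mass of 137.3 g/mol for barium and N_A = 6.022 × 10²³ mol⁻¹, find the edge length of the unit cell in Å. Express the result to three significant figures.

5.04 Å

With Z = 2 atoms per BCC cell, a³ = Z·M/(N_A·ρ) = 2 × 137.3 / (6.022 × 10²³ × 3.570 g/cm³) = 1.277 × 10^-22 cm³.
a = (1.277 × 10^-22)^(1/3) = 5.036 × 10^-8 cm = 5.04 Å.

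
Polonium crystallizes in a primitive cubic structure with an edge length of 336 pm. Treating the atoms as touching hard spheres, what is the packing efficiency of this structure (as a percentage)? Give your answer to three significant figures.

52.4%

In a simple cubic lattice atoms touch along the cell edge, so a = 2r, so r = 0.5000a = 168.0 pm.
Packing fraction = Z·(4/3)πr³ / a³ = 1 × (4/3)π × (168.0)³ / (336)³ = 0.5236 = 52.4%.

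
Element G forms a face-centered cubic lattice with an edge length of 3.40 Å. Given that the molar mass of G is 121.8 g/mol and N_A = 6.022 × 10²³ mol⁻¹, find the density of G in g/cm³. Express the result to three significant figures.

20.6 g/cm³

An FCC unit cell contains Z = 4 atoms.
Cell volume: a³ = (3.40 Å)³ = (3.400 × 10^-8 cm)³ = 3.930 × 10^-23 cm³.
ρ = Z·M/(N_A·a³) = 4 × 121.8 / (6.022 × 10²³ × 3.930 × 10^-23) = 20.58 g/cm³.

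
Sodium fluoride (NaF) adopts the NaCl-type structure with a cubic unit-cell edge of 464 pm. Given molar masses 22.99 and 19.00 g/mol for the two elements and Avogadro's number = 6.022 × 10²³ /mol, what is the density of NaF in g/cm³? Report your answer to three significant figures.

2.79 g/cm³

The NaCl-type structure contains Z = 4 formula units per cell; M(NaF) = 22.99 + 19.00 = 41.99 g/mol.
a³ = (4.640 × 10^-8 cm)³ = 9.990 × 10^-23 cm³.
ρ = 4 × 41.99 / (6.022 × 10²³ × 9.990 × 10^-23) = 2.792 g/cm³.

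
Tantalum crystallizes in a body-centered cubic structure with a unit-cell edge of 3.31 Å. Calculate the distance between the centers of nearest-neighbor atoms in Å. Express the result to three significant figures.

In a BCC structure, atoms touch along the body diagonal, so √3·a = 4r; the nearest-neighbor distance equals 2r = 0.8660·a.
d = 0.8660 × 3.31 = 2.87 Å.

2.87 Å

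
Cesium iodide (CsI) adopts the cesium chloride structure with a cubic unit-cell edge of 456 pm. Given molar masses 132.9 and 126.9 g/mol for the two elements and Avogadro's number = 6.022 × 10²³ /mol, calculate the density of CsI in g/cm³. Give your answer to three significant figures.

4.55 g/cm³

The cesium chloride structure contains Z = 1 formula unit per cell; M(CsI) = 132.9 + 126.9 = 259.8 g/mol.
a³ = (4.560 × 10^-8 cm)³ = 9.482 × 10^-23 cm³.
ρ = 1 × 259.8 / (6.022 × 10²³ × 9.482 × 10^-23) = 4.550 g/cm³.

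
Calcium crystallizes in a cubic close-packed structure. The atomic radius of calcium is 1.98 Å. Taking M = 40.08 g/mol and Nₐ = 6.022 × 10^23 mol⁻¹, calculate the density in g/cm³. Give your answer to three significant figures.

1.52 g/cm³

In an FCC lattice, atoms touch along the face diagonal, so √2·a = 4r, giving a = 5.600 Å = 5.600 × 10^-8 cm.
With Z = 4, ρ = Z·M/(N_A·a³) = 4 × 40.08 / (6.022 × 10²³ × 1.756 × 10^-22) = 1.516 g/cm³.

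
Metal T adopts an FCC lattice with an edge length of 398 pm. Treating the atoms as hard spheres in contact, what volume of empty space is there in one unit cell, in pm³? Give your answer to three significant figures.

In an FCC lattice atoms touch along the face diagonal, so √2·a = 4r, so r = 0.3536a = 140.7 pm.
V_cell = a³ = 6.304 × 10^7 pm³; V_atoms = 4 × (4/3)πr³ = 4.668 × 10^7 pm³.
Empty space = 6.304 × 10^7 − 4.668 × 10^7 = 1.64 × 10^7 pm³.

1.64 × 10^7 pm³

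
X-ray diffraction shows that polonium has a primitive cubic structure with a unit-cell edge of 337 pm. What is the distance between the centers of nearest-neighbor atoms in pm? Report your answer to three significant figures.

In a simple cubic structure, atoms touch along the cell edge, so a = 2r; the nearest-neighbor distance equals 2r = 1.000·a.
d = 1.000 × 337 = 337 pm.

337 pm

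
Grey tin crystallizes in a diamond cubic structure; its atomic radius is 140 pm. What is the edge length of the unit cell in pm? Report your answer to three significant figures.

In a diamond cubic lattice, nearest neighbors lie along the body diagonal with √3·a = 8r.
a = 8r/√3 = 8 × 140 / 1.7321 = 647 pm.

647 pm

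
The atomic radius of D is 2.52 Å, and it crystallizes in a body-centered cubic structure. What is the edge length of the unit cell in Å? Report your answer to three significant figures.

5.82 Å

In a BCC lattice, atoms touch along the body diagonal, so √3·a = 4r.
a = 4r/√3 = 4 × 2.52 / 1.7321 = 5.82 Å.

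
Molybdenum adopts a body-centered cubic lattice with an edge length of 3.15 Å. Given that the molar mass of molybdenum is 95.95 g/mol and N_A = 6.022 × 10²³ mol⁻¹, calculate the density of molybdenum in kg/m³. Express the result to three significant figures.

10200 kg/m³

A BCC unit cell contains Z = 2 atoms.
Cell volume: a³ = (3.15 Å)³ = (3.150 × 10^-8 cm)³ = 3.126 × 10^-23 cm³.
ρ = Z·M/(N_A·a³) = 2 × 95.95 / (6.022 × 10²³ × 3.126 × 10^-23) = 10.20 g/cm³ = 10200 kg/m³.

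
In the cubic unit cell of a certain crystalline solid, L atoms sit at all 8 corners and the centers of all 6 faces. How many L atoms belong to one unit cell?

Corner atoms are shared by 8 cells (1/8 each), face atoms by 2 (1/2 each).
Net atoms = 8 × 1/8 + 6 × 1/2 = 1 + 3 = 4.

4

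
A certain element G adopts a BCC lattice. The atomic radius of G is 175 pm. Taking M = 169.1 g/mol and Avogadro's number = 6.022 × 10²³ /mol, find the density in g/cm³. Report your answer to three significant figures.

In a BCC lattice, atoms touch along the body diagonal, so √3·a = 4r, giving a = 404.1 pm = 4.041 × 10^-8 cm.
With Z = 2, ρ = Z·M/(N_A·a³) = 2 × 169.1 / (6.022 × 10²³ × 6.601 × 10^-23) = 8.508 g/cm³.

8.51 g/cm³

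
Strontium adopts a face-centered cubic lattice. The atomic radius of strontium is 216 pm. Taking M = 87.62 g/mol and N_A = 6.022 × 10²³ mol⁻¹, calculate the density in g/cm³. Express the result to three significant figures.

In an FCC lattice, atoms touch along the face diagonal, so √2·a = 4r, giving a = 610.9 pm = 6.109 × 10^-8 cm.
With Z = 4, ρ = Z·M/(N_A·a³) = 4 × 87.62 / (6.022 × 10²³ × 2.280 × 10^-22) = 2.552 g/cm³.

2.55 g/cm³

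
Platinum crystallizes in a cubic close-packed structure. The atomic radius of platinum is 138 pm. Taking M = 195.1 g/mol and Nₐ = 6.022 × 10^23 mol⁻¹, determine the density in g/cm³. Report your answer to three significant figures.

21.8 g/cm³

In an FCC lattice, atoms touch along the face diagonal, so √2·a = 4r, giving a = 390.3 pm = 3.903 × 10^-8 cm.
With Z = 4, ρ = Z·M/(N_A·a³) = 4 × 195.1 / (6.022 × 10²³ × 5.947 × 10^-23) = 21.79 g/cm³.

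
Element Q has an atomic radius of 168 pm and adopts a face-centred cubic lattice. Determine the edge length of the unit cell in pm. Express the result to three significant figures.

475 pm

In an FCC lattice, atoms touch along the face diagonal, so √2·a = 4r.
a = 4r/√2 = 4 × 168 / 1.4142 = 475 pm.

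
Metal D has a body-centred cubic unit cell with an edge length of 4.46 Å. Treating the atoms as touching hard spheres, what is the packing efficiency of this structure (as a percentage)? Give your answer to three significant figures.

68.0%

In a BCC lattice atoms touch along the body diagonal, so √3·a = 4r, so r = 0.4330a = 1.931 Å.
Packing fraction = Z·(4/3)πr³ / a³ = 2 × (4/3)π × (1.931)³ / (4.46)³ = 0.6802 = 68.0%.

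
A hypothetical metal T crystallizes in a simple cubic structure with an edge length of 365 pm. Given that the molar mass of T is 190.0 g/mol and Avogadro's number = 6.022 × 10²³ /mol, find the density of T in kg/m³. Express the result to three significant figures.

A simple cubic unit cell contains Z = 1 atom.
Cell volume: a³ = (365 pm)³ = (3.650 × 10^-8 cm)³ = 4.863 × 10^-23 cm³.
ρ = Z·M/(N_A·a³) = 1 × 190.0 / (6.022 × 10²³ × 4.863 × 10^-23) = 6.488 g/cm³ = 6490 kg/m³.

6490 kg/m³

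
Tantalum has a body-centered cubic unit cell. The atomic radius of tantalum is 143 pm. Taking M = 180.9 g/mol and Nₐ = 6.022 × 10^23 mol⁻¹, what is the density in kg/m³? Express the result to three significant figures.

16700 kg/m³

In a BCC lattice, atoms touch along the body diagonal, so √3·a = 4r, giving a = 330.2 pm = 3.302 × 10^-8 cm.
With Z = 2, ρ = Z·M/(N_A·a³) = 2 × 180.9 / (6.022 × 10²³ × 3.602 × 10^-23) = 16.68 g/cm³ = 16700 kg/m³.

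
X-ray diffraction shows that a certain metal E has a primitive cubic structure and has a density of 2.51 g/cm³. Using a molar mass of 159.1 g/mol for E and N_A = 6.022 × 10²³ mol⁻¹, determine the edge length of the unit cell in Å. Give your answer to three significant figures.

With Z = 1 atom per simple cubic cell, a³ = Z·M/(N_A·ρ) = 1 × 159.1 / (6.022 × 10²³ × 2.510 g/cm³) = 1.053 × 10^-22 cm³.
a = (1.053 × 10^-22)^(1/3) = 4.722 × 10^-8 cm = 4.72 Å.

4.72 Å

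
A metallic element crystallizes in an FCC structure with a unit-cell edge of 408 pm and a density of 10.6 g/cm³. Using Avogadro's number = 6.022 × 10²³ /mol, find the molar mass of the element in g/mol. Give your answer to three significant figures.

An FCC cell has Z = 4 atoms; a = 4.080 × 10^-8 cm.
M = ρ·N_A·a³/Z = 10.6 × 6.022 × 10²³ × 6.792 × 10^-23 / 4 = 108 g/mol.

108 g/mol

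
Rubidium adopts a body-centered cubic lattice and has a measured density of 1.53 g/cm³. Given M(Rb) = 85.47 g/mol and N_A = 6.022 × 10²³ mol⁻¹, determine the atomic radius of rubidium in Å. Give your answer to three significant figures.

For a BCC cell (Z = 2), a³ = Z·M/(N_A·ρ) = 2 × 85.47 / (6.022 × 10²³ × 1.530) = 1.855 × 10^-22 cm³, so a = 5.703 × 10^-8 cm = 5.703 Å.
Atoms touch along the body diagonal, so √3·a = 4r, so r = 0.4330 × a = 2.47 Å.

2.47 Å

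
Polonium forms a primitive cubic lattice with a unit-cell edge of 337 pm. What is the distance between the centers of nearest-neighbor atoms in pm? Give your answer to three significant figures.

337 pm

In a simple cubic structure, atoms touch along the cell edge, so a = 2r; the nearest-neighbor distance equals 2r = 1.000·a.
d = 1.000 × 337 = 337 pm.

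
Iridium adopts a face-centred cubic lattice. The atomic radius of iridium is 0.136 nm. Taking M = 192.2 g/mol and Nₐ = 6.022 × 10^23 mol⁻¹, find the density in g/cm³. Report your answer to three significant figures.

In an FCC lattice, atoms touch along the face diagonal, so √2·a = 4r, giving a = 0.3847 nm = 3.847 × 10^-8 cm.
With Z = 4, ρ = Z·M/(N_A·a³) = 4 × 192.2 / (6.022 × 10²³ × 5.692 × 10^-23) = 22.43 g/cm³.

22.4 g/cm³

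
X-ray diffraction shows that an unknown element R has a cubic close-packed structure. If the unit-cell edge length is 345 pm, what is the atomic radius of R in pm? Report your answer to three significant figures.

In an FCC lattice, atoms touch along the face diagonal, so √2·a = 4r.
r = √2·a/4 = 1.4142 × 345 / 4 = 122 pm.

122 pm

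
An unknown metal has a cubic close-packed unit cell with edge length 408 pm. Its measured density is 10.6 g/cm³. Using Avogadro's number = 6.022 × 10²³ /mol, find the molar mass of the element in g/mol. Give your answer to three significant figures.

An FCC cell has Z = 4 atoms; a = 4.080 × 10^-8 cm.
M = ρ·N_A·a³/Z = 10.6 × 6.022 × 10²³ × 6.792 × 10^-23 / 4 = 108 g/mol.

108 g/mol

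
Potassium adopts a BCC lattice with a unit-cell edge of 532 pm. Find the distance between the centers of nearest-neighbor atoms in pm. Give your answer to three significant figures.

In a BCC structure, atoms touch along the body diagonal, so √3·a = 4r; the nearest-neighbor distance equals 2r = 0.8660·a.
d = 0.8660 × 532 = 461 pm.

461 pm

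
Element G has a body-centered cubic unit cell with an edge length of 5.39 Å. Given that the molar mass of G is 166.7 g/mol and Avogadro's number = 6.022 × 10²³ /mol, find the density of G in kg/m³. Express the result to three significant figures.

A BCC unit cell contains Z = 2 atoms.
Cell volume: a³ = (5.39 Å)³ = (5.390 × 10^-8 cm)³ = 1.566 × 10^-22 cm³.
ρ = Z·M/(N_A·a³) = 2 × 166.7 / (6.022 × 10²³ × 1.566 × 10^-22) = 3.536 g/cm³ = 3540 kg/m³.

3540 kg/m³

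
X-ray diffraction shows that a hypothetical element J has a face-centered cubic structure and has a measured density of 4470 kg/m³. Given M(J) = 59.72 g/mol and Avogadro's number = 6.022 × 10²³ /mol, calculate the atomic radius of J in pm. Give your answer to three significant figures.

158 pm

For an FCC cell (Z = 4), a³ = Z·M/(N_A·ρ) = 4 × 59.72 / (6.022 × 10²³ × 4.470) = 8.874 × 10^-23 cm³, so a = 4.460 × 10^-8 cm = 446.0 pm.
Atoms touch along the face diagonal, so √2·a = 4r, so r = 0.3536 × a = 158 pm.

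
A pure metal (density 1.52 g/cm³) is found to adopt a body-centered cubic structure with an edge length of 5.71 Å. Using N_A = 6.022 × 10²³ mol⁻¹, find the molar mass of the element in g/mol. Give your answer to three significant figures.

85.2 g/mol

A BCC cell has Z = 2 atoms; a = 5.710 × 10^-8 cm.
M = ρ·N_A·a³/Z = 1.52 × 6.022 × 10²³ × 1.862 × 10^-22 / 2 = 85.2 g/mol.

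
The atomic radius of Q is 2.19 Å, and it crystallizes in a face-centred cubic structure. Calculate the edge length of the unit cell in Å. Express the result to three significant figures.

In an FCC lattice, atoms touch along the face diagonal, so √2·a = 4r.
a = 4r/√2 = 4 × 2.19 / 1.4142 = 6.19 Å.

6.19 Å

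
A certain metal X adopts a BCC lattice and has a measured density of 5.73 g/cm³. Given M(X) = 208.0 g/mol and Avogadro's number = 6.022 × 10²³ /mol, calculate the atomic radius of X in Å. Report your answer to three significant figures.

For a BCC cell (Z = 2), a³ = Z·M/(N_A·ρ) = 2 × 208.0 / (6.022 × 10²³ × 5.730) = 1.206 × 10^-22 cm³, so a = 4.940 × 10^-8 cm = 4.940 Å.
Atoms touch along the body diagonal, so √3·a = 4r, so r = 0.4330 × a = 2.14 Å.

2.14 Å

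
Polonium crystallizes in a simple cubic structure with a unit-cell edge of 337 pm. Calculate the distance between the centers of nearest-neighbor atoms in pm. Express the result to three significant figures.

In a simple cubic structure, atoms touch along the cell edge, so a = 2r; the nearest-neighbor distance equals 2r = 1.000·a.
d = 1.000 × 337 = 337 pm.

337 pm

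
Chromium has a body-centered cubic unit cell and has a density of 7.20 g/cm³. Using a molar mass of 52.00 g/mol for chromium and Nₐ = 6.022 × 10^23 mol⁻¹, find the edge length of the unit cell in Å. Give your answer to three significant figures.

2.88 Å

With Z = 2 atoms per BCC cell, a³ = Z·M/(N_A·ρ) = 2 × 52.00 / (6.022 × 10²³ × 7.200 g/cm³) = 2.399 × 10^-23 cm³.
a = (2.399 × 10^-23)^(1/3) = 2.884 × 10^-8 cm = 2.88 Å.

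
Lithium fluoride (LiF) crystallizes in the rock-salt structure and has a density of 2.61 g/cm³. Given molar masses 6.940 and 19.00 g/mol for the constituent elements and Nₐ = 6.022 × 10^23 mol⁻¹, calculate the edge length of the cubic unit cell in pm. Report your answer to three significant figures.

404 pm

M(LiF) = 25.94 g/mol; Z = 4 formula units per cell.
a³ = Z·M/(N_A·ρ) = 4 × 25.94 / (6.022 × 10²³ × 2.61) = 6.602 × 10^-23 cm³, so a = 4.042 × 10^-8 cm = 404 pm.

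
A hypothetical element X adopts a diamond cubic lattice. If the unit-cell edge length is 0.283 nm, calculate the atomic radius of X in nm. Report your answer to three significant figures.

In a diamond cubic lattice, nearest neighbors lie along the body diagonal with √3·a = 8r.
r = √3·a/8 = 1.7321 × 0.283 / 8 = 0.0613 nm.

0.0613 nm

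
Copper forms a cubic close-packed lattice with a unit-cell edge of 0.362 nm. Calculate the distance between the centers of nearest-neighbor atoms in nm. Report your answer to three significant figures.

0.256 nm

In an FCC structure, atoms touch along the face diagonal, so √2·a = 4r; the nearest-neighbor distance equals 2r = 0.7071·a.
d = 0.7071 × 0.362 = 0.256 nm.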